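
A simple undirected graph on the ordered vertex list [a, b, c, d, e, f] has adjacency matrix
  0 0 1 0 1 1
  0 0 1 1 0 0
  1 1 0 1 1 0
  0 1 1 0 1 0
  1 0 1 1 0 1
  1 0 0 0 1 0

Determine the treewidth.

A width-2 tree decomposition is:
Bags: B1 = {a, c, e}  B2 = {c, d, e}  B3 = {b, c, d}  B4 = {a, e, f}
Tree: B1–B2, B2–B3, B1–B4
Every bag has size at most 3, so the width is 3 − 1 = 2 and tw(G) ≤ 2. Conversely, {c, d, e} is a clique of size 3, and the vertices of any clique must share a bag in every tree decomposition; so some bag has ≥ 3 vertices and tw(G) ≥ 2. Therefore the treewidth is 2.

2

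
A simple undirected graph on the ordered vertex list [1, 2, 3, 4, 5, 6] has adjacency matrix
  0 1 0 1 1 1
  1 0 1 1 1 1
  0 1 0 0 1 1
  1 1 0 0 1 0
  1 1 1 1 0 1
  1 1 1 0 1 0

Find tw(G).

A width-3 tree decomposition is:
Bags: B1 = {1, 2, 4, 5}  B2 = {1, 2, 5, 6}  B3 = {2, 3, 5, 6}
Tree: B1–B2, B2–B3
Every bag has size at most 4, so the width is 4 − 1 = 3 and tw(G) ≤ 3. Conversely, {1, 2, 4, 5} is a clique of size 4, and the vertices of any clique must share a bag in every tree decomposition; so some bag has ≥ 4 vertices and tw(G) ≥ 3. The upper and lower bounds meet at 3, so that is the treewidth.

3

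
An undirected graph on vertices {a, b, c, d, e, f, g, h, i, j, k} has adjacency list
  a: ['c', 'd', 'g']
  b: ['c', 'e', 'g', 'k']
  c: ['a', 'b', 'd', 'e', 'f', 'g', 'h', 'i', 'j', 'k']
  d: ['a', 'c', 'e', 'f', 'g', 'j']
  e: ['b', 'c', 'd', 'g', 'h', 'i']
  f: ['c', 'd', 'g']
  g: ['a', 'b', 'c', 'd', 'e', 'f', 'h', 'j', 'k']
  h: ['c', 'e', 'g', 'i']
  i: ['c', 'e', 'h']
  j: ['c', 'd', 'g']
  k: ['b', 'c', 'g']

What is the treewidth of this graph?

A width-3 tree decomposition is:
Bags: B1 = {c, d, f, g}  B2 = {c, d, e, g}  B3 = {a, c, d, g}  B4 = {c, d, g, j}  B5 = {c, e, g, h}  B6 = {b, c, e, g}  B7 = {c, e, h, i}  B8 = {b, c, g, k}
Tree: B1–B2, B2–B3, B1–B4, B2–B5, B5–B6, B5–B7, B6–B8
The largest bag has 4 vertices, giving width 3; this decomposition certifies tw(G) ≤ 3. For the lower bound, the 4 vertices {c, d, g, j} are pairwise adjacent, and any tree decomposition puts a clique entirely inside one bag — forcing width ≥ 3. The upper and lower bounds meet at 3, so that is the treewidth.

3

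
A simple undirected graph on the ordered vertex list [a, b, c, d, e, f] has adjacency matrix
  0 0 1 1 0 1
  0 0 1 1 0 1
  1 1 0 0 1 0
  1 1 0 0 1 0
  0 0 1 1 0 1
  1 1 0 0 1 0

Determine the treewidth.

A width-3 tree decomposition is:
Bags: B1 = {b, c, d, f}  B2 = {a, c, d, f}  B3 = {c, d, e, f}
Tree: B1–B2, B2–B3
Each bag holds 4 vertices, so the decomposition has width 3, which upper-bounds the treewidth. For the lower bound: the 4 vertex sets {b,f}, {a,d}, {c}, {e} are disjoint, each induces a connected subgraph, and every pair is joined by at least one edge of G. Contracting each set to a single vertex therefore yields K_{4} as a minor, and since treewidth is minor-monotone, tw(G) ≥ tw(K_{4}) = 3. Combining the bounds, tw(G) = 3.

3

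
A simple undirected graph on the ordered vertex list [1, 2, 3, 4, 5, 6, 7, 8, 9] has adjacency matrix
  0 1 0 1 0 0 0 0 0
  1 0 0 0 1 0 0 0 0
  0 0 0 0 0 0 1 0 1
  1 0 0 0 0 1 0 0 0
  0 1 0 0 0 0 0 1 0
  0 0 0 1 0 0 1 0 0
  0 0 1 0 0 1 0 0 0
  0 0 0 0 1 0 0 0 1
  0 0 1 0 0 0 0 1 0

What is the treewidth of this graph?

A width-2 tree decomposition is:
Bags: B1 = {3, 6, 7}  B2 = {3, 6, 9}  B3 = {6, 8, 9}  B4 = {5, 6, 8}  B5 = {2, 5, 6}  B6 = {1, 2, 6}  B7 = {1, 4, 6}
Tree: B1–B2, B2–B3, B3–B4, B4–B5, B5–B6, B6–B7
The largest bag has 3 vertices, giving width 2; this decomposition certifies tw(G) ≤ 2. The edges 6–7–3–9–8–5–2–1–4–6 form a cycle, so G is not a tree and its treewidth is at least 2. Therefore the treewidth is 2.

2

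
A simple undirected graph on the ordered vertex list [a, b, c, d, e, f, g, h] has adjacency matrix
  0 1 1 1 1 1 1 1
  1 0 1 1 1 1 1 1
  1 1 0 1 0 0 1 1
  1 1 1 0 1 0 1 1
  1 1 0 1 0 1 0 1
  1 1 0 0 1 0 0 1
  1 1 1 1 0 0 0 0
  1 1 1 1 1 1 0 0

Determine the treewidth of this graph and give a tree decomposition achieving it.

The largest bag has 5 vertices, giving width 4; this decomposition certifies tw(G) ≤ 4. Conversely, {a, b, c, d, g} is a clique of size 5, and the vertices of any clique must share a bag in every tree decomposition; so some bag has ≥ 5 vertices and tw(G) ≥ 4. Combining the bounds, tw(G) = 4.

Treewidth 4.
One such decomposition:
Bags: B1 = {a, b, c, d, h}  B2 = {a, b, d, e, h}  B3 = {a, b, c, d, g}  B4 = {a, b, e, f, h}
Tree: B1–B2, B1–B3, B2–B4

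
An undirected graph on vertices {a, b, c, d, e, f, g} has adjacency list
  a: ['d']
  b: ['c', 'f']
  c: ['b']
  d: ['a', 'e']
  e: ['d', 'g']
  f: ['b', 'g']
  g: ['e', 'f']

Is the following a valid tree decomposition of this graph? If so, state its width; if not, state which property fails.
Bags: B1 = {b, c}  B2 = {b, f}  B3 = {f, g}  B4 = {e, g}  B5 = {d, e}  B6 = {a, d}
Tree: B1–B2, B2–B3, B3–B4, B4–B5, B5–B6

Yes; width 1.

Every vertex of G appears in some bag (union = {a, b, c, d, e, f, g}); every edge is covered by a bag; and for each vertex v the set of bags containing v is connected in the bag tree. The decomposition is therefore valid. The largest bag has 2 vertices, so the width is 1.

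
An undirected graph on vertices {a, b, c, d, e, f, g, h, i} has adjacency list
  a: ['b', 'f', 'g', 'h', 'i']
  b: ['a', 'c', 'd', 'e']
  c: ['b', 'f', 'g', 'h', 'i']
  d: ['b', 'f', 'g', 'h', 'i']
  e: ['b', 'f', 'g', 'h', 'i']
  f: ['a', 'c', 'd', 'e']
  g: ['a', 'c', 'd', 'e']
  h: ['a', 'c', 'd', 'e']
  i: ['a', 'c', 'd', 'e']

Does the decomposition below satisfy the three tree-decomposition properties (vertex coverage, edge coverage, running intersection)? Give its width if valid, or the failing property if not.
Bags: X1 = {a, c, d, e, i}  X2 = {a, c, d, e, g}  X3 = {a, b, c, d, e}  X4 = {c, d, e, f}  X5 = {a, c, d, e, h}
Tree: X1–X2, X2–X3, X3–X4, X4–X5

No — edge (a,f) lies in no bag.

A tree decomposition must satisfy three properties: every vertex lies in some bag; for every edge, both endpoints lie together in some bag; and for every vertex, the bags containing it form a connected subtree. Here edge (a,f) lies in no bag, so the decomposition is invalid.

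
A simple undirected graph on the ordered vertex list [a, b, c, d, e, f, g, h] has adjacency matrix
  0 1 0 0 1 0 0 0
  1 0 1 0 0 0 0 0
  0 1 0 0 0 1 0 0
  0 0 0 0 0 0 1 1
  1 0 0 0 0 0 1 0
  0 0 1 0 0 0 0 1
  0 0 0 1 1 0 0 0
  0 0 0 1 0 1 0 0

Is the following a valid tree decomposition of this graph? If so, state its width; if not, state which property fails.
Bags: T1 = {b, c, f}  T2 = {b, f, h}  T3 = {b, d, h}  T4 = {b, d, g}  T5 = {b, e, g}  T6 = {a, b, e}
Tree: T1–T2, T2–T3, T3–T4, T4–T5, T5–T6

Vertex coverage: the bags together contain {a, b, c, d, e, f, g, h}, the full vertex set. Edge coverage: each edge of G has both endpoints in at least one bag. Running intersection: for every vertex, the bags containing it form a connected subtree. All three properties hold, so this is a valid tree decomposition of width max|bag| − 1 = 2, and hence tw(G) ≤ 2.

Yes; width 2.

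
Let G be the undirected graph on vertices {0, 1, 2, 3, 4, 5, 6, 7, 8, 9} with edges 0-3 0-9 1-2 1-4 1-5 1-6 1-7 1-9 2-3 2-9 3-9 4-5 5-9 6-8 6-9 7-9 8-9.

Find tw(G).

2

A width-2 tree decomposition is:
Bags: B1 = {2, 3, 9}  B2 = {1, 2, 9}  B3 = {1, 6, 9}  B4 = {1, 5, 9}  B5 = {6, 8, 9}  B6 = {1, 7, 9}  B7 = {1, 4, 5}  B8 = {0, 3, 9}
Tree: B1–B2, B2–B3, B2–B4, B3–B5, B2–B6, B4–B7, B1–B8
The largest bag has 3 vertices, giving width 2; this decomposition certifies tw(G) ≤ 2. For the lower bound, the 3 vertices {0, 3, 9} are pairwise adjacent, and any tree decomposition puts a clique entirely inside one bag — forcing width ≥ 2. Hence tw(G) = 2 exactly.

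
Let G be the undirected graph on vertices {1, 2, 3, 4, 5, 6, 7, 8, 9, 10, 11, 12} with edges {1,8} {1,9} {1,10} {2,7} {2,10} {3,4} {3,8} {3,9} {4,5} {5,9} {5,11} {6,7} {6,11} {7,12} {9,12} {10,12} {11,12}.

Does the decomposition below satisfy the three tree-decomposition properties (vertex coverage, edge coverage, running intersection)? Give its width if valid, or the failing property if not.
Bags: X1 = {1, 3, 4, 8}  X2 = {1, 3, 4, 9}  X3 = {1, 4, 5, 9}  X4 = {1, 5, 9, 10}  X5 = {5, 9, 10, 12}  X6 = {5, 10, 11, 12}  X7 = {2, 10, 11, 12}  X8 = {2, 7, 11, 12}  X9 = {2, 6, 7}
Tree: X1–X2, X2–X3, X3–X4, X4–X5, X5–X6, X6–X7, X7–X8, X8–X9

A tree decomposition must satisfy three properties: every vertex lies in some bag; for every edge, both endpoints lie together in some bag; and for every vertex, the bags containing it form a connected subtree. Here edge (11,6) lies in no bag, so the decomposition is invalid.

No — edge (11,6) lies in no bag.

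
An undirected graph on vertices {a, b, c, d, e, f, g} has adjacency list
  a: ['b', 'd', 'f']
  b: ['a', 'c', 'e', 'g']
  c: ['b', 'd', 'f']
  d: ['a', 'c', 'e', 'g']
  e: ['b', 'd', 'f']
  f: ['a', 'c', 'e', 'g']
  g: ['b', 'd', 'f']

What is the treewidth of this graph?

3

A width-3 tree decomposition is:
Bags: B1 = {b, c, d, f}  B2 = {a, b, d, f}  B3 = {b, d, f, g}  B4 = {b, d, e, f}
Tree: B1–B2, B2–B3, B3–B4
Each bag holds 4 vertices, so the decomposition has width 3, which upper-bounds the treewidth. For the lower bound: the 4 vertex sets {c,d}, {a,b}, {f}, {g} are disjoint, each induces a connected subgraph, and every pair is joined by at least one edge of G. Contracting each set to a single vertex therefore yields K_{4} as a minor, and since treewidth is minor-monotone, tw(G) ≥ tw(K_{4}) = 3. Therefore the treewidth is 3.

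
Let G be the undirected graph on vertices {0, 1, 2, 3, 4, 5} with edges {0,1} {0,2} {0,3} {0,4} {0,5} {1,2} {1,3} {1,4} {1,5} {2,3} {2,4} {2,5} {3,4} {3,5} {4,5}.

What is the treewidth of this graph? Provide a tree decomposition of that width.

With just one bag of size 6, the width is 6 − 1 = 5, so tw(G) ≤ 5. Conversely, {0, 1, 2, 3, 4, 5} is a clique of size 6, and the vertices of any clique must share a bag in every tree decomposition; so some bag has ≥ 6 vertices and tw(G) ≥ 5. Hence tw(G) = 5 exactly.

Treewidth 5.
One optimal decomposition is:
Bags: B1 = {0, 1, 2, 3, 4, 5}
Tree: (single bag)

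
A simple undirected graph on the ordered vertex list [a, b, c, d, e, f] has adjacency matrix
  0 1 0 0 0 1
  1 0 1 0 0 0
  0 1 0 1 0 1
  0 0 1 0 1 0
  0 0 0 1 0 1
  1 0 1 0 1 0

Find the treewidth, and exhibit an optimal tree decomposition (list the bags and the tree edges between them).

Treewidth 2.
Bags: B1 = {a, b, c}  B2 = {a, c, f}  B3 = {c, d, f}  B4 = {d, e, f}
Tree: B1–B2, B2–B3, B3–B4

Every bag has size at most 3, so the width is 3 − 1 = 2 and tw(G) ≤ 2. Since b–a–f–c–b is a cycle in G, G is not acyclic. Forests are exactly the graphs of treewidth ≤ 1, so tw(G) ≥ 2. Therefore the treewidth is 2.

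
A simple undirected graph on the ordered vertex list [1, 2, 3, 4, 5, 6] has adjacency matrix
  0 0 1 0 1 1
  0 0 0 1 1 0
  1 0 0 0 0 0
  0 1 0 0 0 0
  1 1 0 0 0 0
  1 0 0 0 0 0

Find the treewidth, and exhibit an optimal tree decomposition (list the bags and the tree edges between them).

The largest bag has 2 vertices, giving width 1; this decomposition certifies tw(G) ≤ 1. Since G has at least one edge (e.g. 5–2), it is not an edgeless graph, so tw(G) ≥ 1. Hence tw(G) = 1 exactly.

Treewidth 1.
Bags: B1 = {2, 5}  B2 = {1, 5}  B3 = {1, 3}  B4 = {2, 4}  B5 = {1, 6}
Tree: B1–B2, B2–B3, B1–B4, B2–B5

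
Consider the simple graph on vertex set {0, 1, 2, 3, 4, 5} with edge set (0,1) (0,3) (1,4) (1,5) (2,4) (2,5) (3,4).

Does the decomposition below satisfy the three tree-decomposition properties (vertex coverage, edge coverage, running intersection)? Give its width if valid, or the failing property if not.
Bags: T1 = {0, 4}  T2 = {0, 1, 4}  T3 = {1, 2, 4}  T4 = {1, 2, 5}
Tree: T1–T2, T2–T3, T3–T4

No — vertex 3 appears in no bag.

A tree decomposition must satisfy three properties: every vertex lies in some bag; for every edge, both endpoints lie together in some bag; and for every vertex, the bags containing it form a connected subtree. Here vertex 3 appears in no bag, so the decomposition is invalid.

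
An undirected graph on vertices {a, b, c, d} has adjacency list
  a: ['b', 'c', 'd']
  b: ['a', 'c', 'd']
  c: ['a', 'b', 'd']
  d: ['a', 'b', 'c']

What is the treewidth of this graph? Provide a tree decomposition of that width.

A single bag containing all 4 vertices is trivially a valid decomposition of width 3. Conversely, {a, b, c, d} is a clique of size 4, and the vertices of any clique must share a bag in every tree decomposition; so some bag has ≥ 4 vertices and tw(G) ≥ 3. Combining the bounds, tw(G) = 3.

Treewidth 3.
One optimal decomposition is:
Bags: B1 = {a, b, c, d}
Tree: (single bag)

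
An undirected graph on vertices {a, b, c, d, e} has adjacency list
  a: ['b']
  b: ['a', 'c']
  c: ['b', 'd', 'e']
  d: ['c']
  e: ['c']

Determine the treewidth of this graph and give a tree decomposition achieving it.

Each bag holds 2 vertices, so the decomposition has width 1, which upper-bounds the treewidth. Since G has at least one edge (e.g. e–c), it is not an edgeless graph, so tw(G) ≥ 1. The upper and lower bounds meet at 1, so that is the treewidth.

Treewidth 1.
One such decomposition:
Bags: B1 = {c, e}  B2 = {b, c}  B3 = {a, b}  B4 = {c, d}
Tree: B1–B2, B2–B3, B1–B4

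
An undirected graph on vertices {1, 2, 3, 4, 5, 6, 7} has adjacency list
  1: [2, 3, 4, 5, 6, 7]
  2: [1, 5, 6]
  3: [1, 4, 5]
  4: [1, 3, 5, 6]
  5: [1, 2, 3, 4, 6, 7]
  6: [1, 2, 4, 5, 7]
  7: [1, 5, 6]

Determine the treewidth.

3

A width-3 tree decomposition is:
Bags: B1 = {1, 2, 5, 6}  B2 = {1, 5, 6, 7}  B3 = {1, 4, 5, 6}  B4 = {1, 3, 4, 5}
Tree: B1–B2, B2–B3, B3–B4
The largest bag has 4 vertices, giving width 3; this decomposition certifies tw(G) ≤ 3. On the other hand G contains the 4-clique {1, 3, 4, 5}. A clique must lie in a single bag of any decomposition, so no decomposition can have width below 3. The upper and lower bounds meet at 3, so that is the treewidth.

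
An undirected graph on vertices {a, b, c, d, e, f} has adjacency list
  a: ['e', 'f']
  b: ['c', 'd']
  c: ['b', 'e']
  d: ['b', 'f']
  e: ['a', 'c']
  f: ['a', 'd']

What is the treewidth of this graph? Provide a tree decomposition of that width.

Treewidth 2.
One such decomposition:
Bags: B1 = {a, e, f}  B2 = {c, e, f}  B3 = {b, c, f}  B4 = {b, d, f}
Tree: B1–B2, B2–B3, B3–B4

Every bag has size at most 3, so the width is 3 − 1 = 2 and tw(G) ≤ 2. The edges f–a–e–c–b–d–f form a cycle, so G is not a tree and its treewidth is at least 2. Therefore the treewidth is 2.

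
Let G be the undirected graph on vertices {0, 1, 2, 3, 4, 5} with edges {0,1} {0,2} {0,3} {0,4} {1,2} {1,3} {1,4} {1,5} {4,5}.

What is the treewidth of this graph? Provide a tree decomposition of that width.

Every bag has size at most 3, so the width is 3 − 1 = 2 and tw(G) ≤ 2. Conversely, {0, 1, 2} is a clique of size 3, and the vertices of any clique must share a bag in every tree decomposition; so some bag has ≥ 3 vertices and tw(G) ≥ 2. Hence tw(G) = 2 exactly.

Treewidth 2.
One optimal decomposition is:
Bags: B1 = {0, 1, 3}  B2 = {0, 1, 4}  B3 = {0, 1, 2}  B4 = {1, 4, 5}
Tree: B1–B2, B2–B3, B2–B4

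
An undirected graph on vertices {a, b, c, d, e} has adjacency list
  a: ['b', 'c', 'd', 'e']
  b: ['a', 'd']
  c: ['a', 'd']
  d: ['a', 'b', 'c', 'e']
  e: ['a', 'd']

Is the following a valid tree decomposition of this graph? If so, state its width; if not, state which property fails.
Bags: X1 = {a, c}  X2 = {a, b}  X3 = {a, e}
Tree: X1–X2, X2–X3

A tree decomposition must satisfy three properties: every vertex lies in some bag; for every edge, both endpoints lie together in some bag; and for every vertex, the bags containing it form a connected subtree. Here vertex d appears in no bag, so the decomposition is invalid.

No — vertex d appears in no bag.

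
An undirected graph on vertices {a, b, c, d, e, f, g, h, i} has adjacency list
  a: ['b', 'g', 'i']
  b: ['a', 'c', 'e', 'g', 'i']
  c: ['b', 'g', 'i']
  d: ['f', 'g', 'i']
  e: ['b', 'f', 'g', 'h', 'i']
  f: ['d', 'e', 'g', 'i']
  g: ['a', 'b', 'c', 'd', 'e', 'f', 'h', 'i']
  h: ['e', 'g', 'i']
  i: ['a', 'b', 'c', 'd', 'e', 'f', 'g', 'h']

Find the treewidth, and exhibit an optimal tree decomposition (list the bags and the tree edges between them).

Treewidth 3.
One optimal decomposition is:
Bags: B1 = {e, g, h, i}  B2 = {e, f, g, i}  B3 = {b, e, g, i}  B4 = {b, c, g, i}  B5 = {a, b, g, i}  B6 = {d, f, g, i}
Tree: B1–B2, B1–B3, B3–B4, B4–B5, B2–B6

Each bag holds 4 vertices, so the decomposition has width 3, which upper-bounds the treewidth. For the lower bound, the 4 vertices {d, f, g, i} are pairwise adjacent, and any tree decomposition puts a clique entirely inside one bag — forcing width ≥ 3. Hence tw(G) = 3 exactly.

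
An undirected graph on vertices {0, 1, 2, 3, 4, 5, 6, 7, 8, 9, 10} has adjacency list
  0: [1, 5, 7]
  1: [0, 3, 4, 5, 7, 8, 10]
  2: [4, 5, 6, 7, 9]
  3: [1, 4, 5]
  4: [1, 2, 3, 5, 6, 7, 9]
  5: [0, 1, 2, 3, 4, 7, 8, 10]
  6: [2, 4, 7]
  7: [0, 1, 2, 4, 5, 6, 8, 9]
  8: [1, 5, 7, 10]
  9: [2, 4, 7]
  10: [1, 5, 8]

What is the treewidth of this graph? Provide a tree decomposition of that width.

Every bag has size at most 4, so the width is 4 − 1 = 3 and tw(G) ≤ 3. Conversely, {2, 4, 7, 9} is a clique of size 4, and the vertices of any clique must share a bag in every tree decomposition; so some bag has ≥ 4 vertices and tw(G) ≥ 3. Hence tw(G) = 3 exactly.

Treewidth 3.
One such decomposition:
Bags: B1 = {1, 5, 7, 8}  B2 = {1, 4, 5, 7}  B3 = {2, 4, 5, 7}  B4 = {1, 3, 4, 5}  B5 = {1, 5, 8, 10}  B6 = {2, 4, 6, 7}  B7 = {2, 4, 7, 9}  B8 = {0, 1, 5, 7}
Tree: B1–B2, B2–B3, B2–B4, B1–B5, B3–B6, B6–B7, B1–B8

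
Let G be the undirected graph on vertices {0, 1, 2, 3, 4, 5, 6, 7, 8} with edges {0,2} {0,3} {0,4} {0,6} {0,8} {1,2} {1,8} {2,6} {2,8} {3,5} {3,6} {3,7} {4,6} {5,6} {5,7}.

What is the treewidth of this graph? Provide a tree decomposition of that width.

The largest bag has 3 vertices, giving width 2; this decomposition certifies tw(G) ≤ 2. Conversely, {0, 2, 8} is a clique of size 3, and the vertices of any clique must share a bag in every tree decomposition; so some bag has ≥ 3 vertices and tw(G) ≥ 2. The upper and lower bounds meet at 2, so that is the treewidth.

Treewidth 2.
Bags: B1 = {0, 2, 6}  B2 = {0, 4, 6}  B3 = {0, 3, 6}  B4 = {3, 5, 6}  B5 = {3, 5, 7}  B6 = {0, 2, 8}  B7 = {1, 2, 8}
Tree: B1–B2, B2–B3, B3–B4, B4–B5, B1–B6, B6–B7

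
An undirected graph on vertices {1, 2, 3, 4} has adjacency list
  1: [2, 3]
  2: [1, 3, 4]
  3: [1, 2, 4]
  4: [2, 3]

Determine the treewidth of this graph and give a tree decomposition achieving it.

Treewidth 2.
One such decomposition:
Bags: B1 = {1, 2, 3}  B2 = {2, 3, 4}
Tree: B1–B2

Every bag has size at most 3, so the width is 3 − 1 = 2 and tw(G) ≤ 2. On the other hand G contains the 3-clique {1, 2, 3}. A clique must lie in a single bag of any decomposition, so no decomposition can have width below 2. Hence tw(G) = 2 exactly.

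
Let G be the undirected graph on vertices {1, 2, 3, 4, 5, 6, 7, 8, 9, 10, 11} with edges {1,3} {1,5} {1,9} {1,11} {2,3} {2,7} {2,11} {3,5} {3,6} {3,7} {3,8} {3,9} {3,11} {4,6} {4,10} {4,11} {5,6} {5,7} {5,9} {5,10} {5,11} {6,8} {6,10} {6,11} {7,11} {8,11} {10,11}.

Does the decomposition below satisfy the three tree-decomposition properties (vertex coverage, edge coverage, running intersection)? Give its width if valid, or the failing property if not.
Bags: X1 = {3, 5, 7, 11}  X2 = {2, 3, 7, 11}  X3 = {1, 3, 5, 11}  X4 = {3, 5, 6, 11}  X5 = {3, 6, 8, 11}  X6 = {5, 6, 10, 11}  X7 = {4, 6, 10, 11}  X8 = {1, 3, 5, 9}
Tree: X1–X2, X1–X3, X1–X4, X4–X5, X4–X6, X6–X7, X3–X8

Yes; width 3.

Checking the three conditions: (i) the bags cover all of {1, 2, 3, 4, 5, 6, 7, 8, 9, 10, 11}; (ii) for each edge, some bag contains both endpoints; (iii) the bags containing any fixed vertex form a subtree. All hold, so the decomposition is valid with width 4 − 1 = 3.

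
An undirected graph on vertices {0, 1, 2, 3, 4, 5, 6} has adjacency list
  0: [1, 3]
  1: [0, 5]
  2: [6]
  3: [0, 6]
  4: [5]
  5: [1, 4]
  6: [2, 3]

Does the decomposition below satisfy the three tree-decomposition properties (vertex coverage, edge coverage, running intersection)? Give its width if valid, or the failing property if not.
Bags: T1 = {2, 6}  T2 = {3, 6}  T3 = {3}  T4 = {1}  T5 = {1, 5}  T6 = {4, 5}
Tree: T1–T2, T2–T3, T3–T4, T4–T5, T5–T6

A tree decomposition must satisfy three properties: every vertex lies in some bag; for every edge, both endpoints lie together in some bag; and for every vertex, the bags containing it form a connected subtree. Here vertex 0 appears in no bag, so the decomposition is invalid.

No — vertex 0 appears in no bag.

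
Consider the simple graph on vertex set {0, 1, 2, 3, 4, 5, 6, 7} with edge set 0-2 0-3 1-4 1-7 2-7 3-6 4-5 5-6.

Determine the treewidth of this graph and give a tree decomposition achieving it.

Treewidth 2.
Bags: B1 = {0, 2, 7}  B2 = {0, 3, 7}  B3 = {3, 6, 7}  B4 = {5, 6, 7}  B5 = {4, 5, 7}  B6 = {1, 4, 7}
Tree: B1–B2, B2–B3, B3–B4, B4–B5, B5–B6

Each bag holds 3 vertices, so the decomposition has width 2, which upper-bounds the treewidth. Since 7–2–0–3–6–5–4–1–7 is a cycle in G, G is not acyclic. Forests are exactly the graphs of treewidth ≤ 1, so tw(G) ≥ 2. Therefore the treewidth is 2.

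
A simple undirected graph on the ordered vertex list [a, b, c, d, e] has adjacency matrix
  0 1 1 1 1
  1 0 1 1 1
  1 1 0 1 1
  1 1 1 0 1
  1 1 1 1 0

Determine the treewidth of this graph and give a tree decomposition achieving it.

With just one bag of size 5, the width is 5 − 1 = 4, so tw(G) ≤ 4. On the other hand G contains the 5-clique {a, b, c, d, e}. A clique must lie in a single bag of any decomposition, so no decomposition can have width below 4. Hence tw(G) = 4 exactly.

Treewidth 4.
Bags: B1 = {a, b, c, d, e}
Tree: (single bag)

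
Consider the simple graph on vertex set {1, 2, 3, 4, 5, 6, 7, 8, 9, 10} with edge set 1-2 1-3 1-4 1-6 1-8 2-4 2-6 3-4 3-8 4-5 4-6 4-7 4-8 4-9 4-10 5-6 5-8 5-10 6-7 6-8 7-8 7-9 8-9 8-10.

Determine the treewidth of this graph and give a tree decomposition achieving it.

Treewidth 3.
Bags: B1 = {1, 4, 6, 8}  B2 = {4, 5, 6, 8}  B3 = {4, 5, 8, 10}  B4 = {4, 6, 7, 8}  B5 = {4, 7, 8, 9}  B6 = {1, 3, 4, 8}  B7 = {1, 2, 4, 6}
Tree: B1–B2, B2–B3, B1–B4, B4–B5, B1–B6, B1–B7

The largest bag has 4 vertices, giving width 3; this decomposition certifies tw(G) ≤ 3. Conversely, {4, 7, 8, 9} is a clique of size 4, and the vertices of any clique must share a bag in every tree decomposition; so some bag has ≥ 4 vertices and tw(G) ≥ 3. The upper and lower bounds meet at 3, so that is the treewidth.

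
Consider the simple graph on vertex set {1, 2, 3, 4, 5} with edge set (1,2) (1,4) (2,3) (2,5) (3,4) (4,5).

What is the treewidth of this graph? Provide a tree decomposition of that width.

Treewidth 2.
One optimal decomposition is:
Bags: B1 = {2, 4, 5}  B2 = {2, 3, 4}  B3 = {1, 2, 4}
Tree: B1–B2, B2–B3

Every bag has size at most 3, so the width is 3 − 1 = 2 and tw(G) ≤ 2. For the lower bound, G contains the cycle 5–4–3–2–5, so G is not a forest; only forests have treewidth ≤ 1, hence tw(G) ≥ 2. Therefore the treewidth is 2.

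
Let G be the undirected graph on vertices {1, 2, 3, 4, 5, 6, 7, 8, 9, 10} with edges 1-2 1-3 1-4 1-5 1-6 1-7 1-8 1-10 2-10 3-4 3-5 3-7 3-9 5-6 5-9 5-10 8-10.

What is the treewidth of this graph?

A width-2 tree decomposition is:
Bags: B1 = {1, 3, 5}  B2 = {1, 5, 10}  B3 = {1, 2, 10}  B4 = {1, 8, 10}  B5 = {3, 5, 9}  B6 = {1, 3, 4}  B7 = {1, 5, 6}  B8 = {1, 3, 7}
Tree: B1–B2, B2–B3, B2–B4, B1–B5, B1–B6, B2–B7, B6–B8
Every bag has size at most 3, so the width is 3 − 1 = 2 and tw(G) ≤ 2. Conversely, {1, 2, 10} is a clique of size 3, and the vertices of any clique must share a bag in every tree decomposition; so some bag has ≥ 3 vertices and tw(G) ≥ 2. Combining the bounds, tw(G) = 2.

2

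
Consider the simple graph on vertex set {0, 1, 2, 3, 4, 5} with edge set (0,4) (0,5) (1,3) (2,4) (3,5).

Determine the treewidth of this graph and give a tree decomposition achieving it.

The largest bag has 2 vertices, giving width 1; this decomposition certifies tw(G) ≤ 1. G has an edge, so its treewidth is at least 1. The upper and lower bounds meet at 1, so that is the treewidth.

Treewidth 1.
One optimal decomposition is:
Bags: B1 = {1, 3}  B2 = {3, 5}  B3 = {0, 5}  B4 = {0, 4}  B5 = {2, 4}
Tree: B1–B2, B2–B3, B3–B4, B4–B5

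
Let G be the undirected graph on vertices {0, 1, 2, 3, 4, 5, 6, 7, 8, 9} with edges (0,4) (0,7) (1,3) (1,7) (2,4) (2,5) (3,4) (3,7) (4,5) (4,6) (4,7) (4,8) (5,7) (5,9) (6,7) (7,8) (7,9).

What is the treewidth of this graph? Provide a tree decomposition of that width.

Each bag holds 3 vertices, so the decomposition has width 2, which upper-bounds the treewidth. For the lower bound, the 3 vertices {2, 4, 5} are pairwise adjacent, and any tree decomposition puts a clique entirely inside one bag — forcing width ≥ 2. Combining the bounds, tw(G) = 2.

Treewidth 2.
One such decomposition:
Bags: B1 = {0, 4, 7}  B2 = {4, 5, 7}  B3 = {4, 6, 7}  B4 = {3, 4, 7}  B5 = {1, 3, 7}  B6 = {2, 4, 5}  B7 = {4, 7, 8}  B8 = {5, 7, 9}
Tree: B1–B2, B1–B3, B1–B4, B4–B5, B2–B6, B1–B7, B2–B8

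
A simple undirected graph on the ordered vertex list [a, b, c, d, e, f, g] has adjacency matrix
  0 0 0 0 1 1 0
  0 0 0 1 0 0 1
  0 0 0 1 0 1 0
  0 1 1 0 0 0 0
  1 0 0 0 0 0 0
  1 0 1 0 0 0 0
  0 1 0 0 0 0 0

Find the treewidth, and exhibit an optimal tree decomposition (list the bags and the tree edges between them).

Each bag holds 2 vertices, so the decomposition has width 1, which upper-bounds the treewidth. G has an edge, so its treewidth is at least 1. Combining the bounds, tw(G) = 1.

Treewidth 1.
Bags: B1 = {b, g}  B2 = {b, d}  B3 = {c, d}  B4 = {c, f}  B5 = {a, f}  B6 = {a, e}
Tree: B1–B2, B2–B3, B3–B4, B4–B5, B5–B6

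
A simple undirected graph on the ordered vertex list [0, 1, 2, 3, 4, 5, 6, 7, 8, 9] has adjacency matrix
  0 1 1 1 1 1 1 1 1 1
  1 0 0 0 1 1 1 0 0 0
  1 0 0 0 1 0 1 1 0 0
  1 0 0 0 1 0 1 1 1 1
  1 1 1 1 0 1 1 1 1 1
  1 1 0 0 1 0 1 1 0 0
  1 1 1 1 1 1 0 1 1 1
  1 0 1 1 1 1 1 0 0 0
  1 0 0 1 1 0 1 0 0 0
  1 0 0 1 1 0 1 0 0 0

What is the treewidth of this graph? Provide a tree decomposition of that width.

Treewidth 4.
One optimal decomposition is:
Bags: B1 = {0, 3, 4, 6, 7}  B2 = {0, 4, 5, 6, 7}  B3 = {0, 3, 4, 6, 9}  B4 = {0, 2, 4, 6, 7}  B5 = {0, 1, 4, 5, 6}  B6 = {0, 3, 4, 6, 8}
Tree: B1–B2, B1–B3, B1–B4, B2–B5, B3–B6

The largest bag has 5 vertices, giving width 4; this decomposition certifies tw(G) ≤ 4. For the lower bound, the 5 vertices {0, 1, 4, 5, 6} are pairwise adjacent, and any tree decomposition puts a clique entirely inside one bag — forcing width ≥ 4. The upper and lower bounds meet at 4, so that is the treewidth.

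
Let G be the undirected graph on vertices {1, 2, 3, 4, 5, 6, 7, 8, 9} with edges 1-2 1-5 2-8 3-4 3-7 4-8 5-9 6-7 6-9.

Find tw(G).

2

A width-2 tree decomposition is:
Bags: B1 = {1, 5, 9}  B2 = {1, 2, 9}  B3 = {2, 8, 9}  B4 = {4, 8, 9}  B5 = {3, 4, 9}  B6 = {3, 7, 9}  B7 = {6, 7, 9}
Tree: B1–B2, B2–B3, B3–B4, B4–B5, B5–B6, B6–B7
Each bag holds 3 vertices, so the decomposition has width 2, which upper-bounds the treewidth. For the lower bound, G contains the cycle 9–5–1–2–8–4–3–7–6–9, so G is not a forest; only forests have treewidth ≤ 1, hence tw(G) ≥ 2. The upper and lower bounds meet at 2, so that is the treewidth.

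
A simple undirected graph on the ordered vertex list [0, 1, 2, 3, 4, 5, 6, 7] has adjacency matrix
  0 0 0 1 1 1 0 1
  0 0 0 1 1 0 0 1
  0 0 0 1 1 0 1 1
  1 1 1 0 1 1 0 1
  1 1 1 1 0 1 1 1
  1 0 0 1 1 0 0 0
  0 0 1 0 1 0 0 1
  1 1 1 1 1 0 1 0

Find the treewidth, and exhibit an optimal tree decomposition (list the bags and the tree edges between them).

Treewidth 3.
One such decomposition:
Bags: B1 = {1, 3, 4, 7}  B2 = {2, 3, 4, 7}  B3 = {0, 3, 4, 7}  B4 = {0, 3, 4, 5}  B5 = {2, 4, 6, 7}
Tree: B1–B2, B1–B3, B3–B4, B2–B5

Each bag holds 4 vertices, so the decomposition has width 3, which upper-bounds the treewidth. Conversely, {0, 3, 4, 5} is a clique of size 4, and the vertices of any clique must share a bag in every tree decomposition; so some bag has ≥ 4 vertices and tw(G) ≥ 3. Hence tw(G) = 3 exactly.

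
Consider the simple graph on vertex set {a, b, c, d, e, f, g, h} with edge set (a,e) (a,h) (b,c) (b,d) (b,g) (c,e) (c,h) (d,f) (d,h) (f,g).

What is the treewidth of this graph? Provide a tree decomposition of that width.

Treewidth 2.
One optimal decomposition is:
Bags: B1 = {d, f, g}  B2 = {b, d, g}  B3 = {b, d, h}  B4 = {b, c, h}  B5 = {a, c, h}  B6 = {a, c, e}
Tree: B1–B2, B2–B3, B3–B4, B4–B5, B5–B6

Each bag holds 3 vertices, so the decomposition has width 2, which upper-bounds the treewidth. For the lower bound, G contains the cycle f–g–b–d–f, so G is not a forest; only forests have treewidth ≤ 1, hence tw(G) ≥ 2. Combining the bounds, tw(G) = 2.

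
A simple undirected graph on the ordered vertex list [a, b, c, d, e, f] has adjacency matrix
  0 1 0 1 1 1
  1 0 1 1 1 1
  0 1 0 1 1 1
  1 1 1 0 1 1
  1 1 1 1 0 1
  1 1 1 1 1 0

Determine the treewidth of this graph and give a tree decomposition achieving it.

The largest bag has 5 vertices, giving width 4; this decomposition certifies tw(G) ≤ 4. For the lower bound, the 5 vertices {b, c, d, e, f} are pairwise adjacent, and any tree decomposition puts a clique entirely inside one bag — forcing width ≥ 4. Combining the bounds, tw(G) = 4.

Treewidth 4.
One optimal decomposition is:
Bags: B1 = {a, b, d, e, f}  B2 = {b, c, d, e, f}
Tree: B1–B2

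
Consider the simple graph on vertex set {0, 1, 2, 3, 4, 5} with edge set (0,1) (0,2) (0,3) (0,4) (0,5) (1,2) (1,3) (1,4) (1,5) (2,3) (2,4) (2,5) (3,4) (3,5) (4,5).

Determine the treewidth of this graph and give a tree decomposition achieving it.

Treewidth 5.
Bags: B1 = {0, 1, 2, 3, 4, 5}
Tree: (single bag)

A single bag containing all 6 vertices is trivially a valid decomposition of width 5. Conversely, {0, 1, 2, 3, 4, 5} is a clique of size 6, and the vertices of any clique must share a bag in every tree decomposition; so some bag has ≥ 6 vertices and tw(G) ≥ 5. Combining the bounds, tw(G) = 5.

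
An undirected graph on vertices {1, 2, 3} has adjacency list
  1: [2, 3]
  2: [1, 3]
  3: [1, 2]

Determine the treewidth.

2

A width-2 tree decomposition is:
Bags: B1 = {1, 2, 3}
Tree: (single bag)
With just one bag of size 3, the width is 3 − 1 = 2, so tw(G) ≤ 2. For the lower bound, the 3 vertices {1, 2, 3} are pairwise adjacent, and any tree decomposition puts a clique entirely inside one bag — forcing width ≥ 2. Combining the bounds, tw(G) = 2.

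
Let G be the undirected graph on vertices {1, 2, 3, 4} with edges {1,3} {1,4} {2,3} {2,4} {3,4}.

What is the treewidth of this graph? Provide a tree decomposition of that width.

Treewidth 2.
One optimal decomposition is:
Bags: B1 = {1, 3, 4}  B2 = {2, 3, 4}
Tree: B1–B2

Each bag holds 3 vertices, so the decomposition has width 2, which upper-bounds the treewidth. Conversely, {1, 3, 4} is a clique of size 3, and the vertices of any clique must share a bag in every tree decomposition; so some bag has ≥ 3 vertices and tw(G) ≥ 2. The upper and lower bounds meet at 2, so that is the treewidth.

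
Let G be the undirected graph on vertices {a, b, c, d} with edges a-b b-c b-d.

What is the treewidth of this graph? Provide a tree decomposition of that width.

Each bag holds 2 vertices, so the decomposition has width 1, which upper-bounds the treewidth. G has an edge, so its treewidth is at least 1. Therefore the treewidth is 1.

Treewidth 1.
One optimal decomposition is:
Bags: B1 = {b, c}  B2 = {b, d}  B3 = {a, b}
Tree: B1–B2, B2–B3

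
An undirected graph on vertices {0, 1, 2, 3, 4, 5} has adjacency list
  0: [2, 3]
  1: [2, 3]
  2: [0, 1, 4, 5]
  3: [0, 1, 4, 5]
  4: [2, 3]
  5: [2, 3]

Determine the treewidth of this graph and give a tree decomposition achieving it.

Every bag has size at most 3, so the width is 3 − 1 = 2 and tw(G) ≤ 2. Since 2–4–3–5–2 is a cycle in G, G is not acyclic. Forests are exactly the graphs of treewidth ≤ 1, so tw(G) ≥ 2. Combining the bounds, tw(G) = 2.

Treewidth 2.
Bags: B1 = {2, 3, 4}  B2 = {2, 3, 5}  B3 = {0, 2, 3}  B4 = {1, 2, 3}
Tree: B1–B2, B2–B3, B3–B4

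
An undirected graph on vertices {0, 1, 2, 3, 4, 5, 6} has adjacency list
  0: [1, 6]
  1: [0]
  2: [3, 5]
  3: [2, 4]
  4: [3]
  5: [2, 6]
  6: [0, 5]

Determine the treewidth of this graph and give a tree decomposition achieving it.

Treewidth 1.
One such decomposition:
Bags: B1 = {0, 1}  B2 = {0, 6}  B3 = {5, 6}  B4 = {2, 5}  B5 = {2, 3}  B6 = {3, 4}
Tree: B1–B2, B2–B3, B3–B4, B4–B5, B5–B6

The largest bag has 2 vertices, giving width 1; this decomposition certifies tw(G) ≤ 1. Any graph with an edge has treewidth ≥ 1, and G has the edge 1–0. Combining the bounds, tw(G) = 1.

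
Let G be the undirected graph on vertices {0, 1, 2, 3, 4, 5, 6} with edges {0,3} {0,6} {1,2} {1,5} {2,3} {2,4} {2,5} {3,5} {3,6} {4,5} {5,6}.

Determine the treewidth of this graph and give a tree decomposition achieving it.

Each bag holds 3 vertices, so the decomposition has width 2, which upper-bounds the treewidth. For the lower bound, the 3 vertices {0, 3, 6} are pairwise adjacent, and any tree decomposition puts a clique entirely inside one bag — forcing width ≥ 2. Hence tw(G) = 2 exactly.

Treewidth 2.
One optimal decomposition is:
Bags: B1 = {2, 3, 5}  B2 = {3, 5, 6}  B3 = {0, 3, 6}  B4 = {2, 4, 5}  B5 = {1, 2, 5}
Tree: B1–B2, B2–B3, B1–B4, B4–B5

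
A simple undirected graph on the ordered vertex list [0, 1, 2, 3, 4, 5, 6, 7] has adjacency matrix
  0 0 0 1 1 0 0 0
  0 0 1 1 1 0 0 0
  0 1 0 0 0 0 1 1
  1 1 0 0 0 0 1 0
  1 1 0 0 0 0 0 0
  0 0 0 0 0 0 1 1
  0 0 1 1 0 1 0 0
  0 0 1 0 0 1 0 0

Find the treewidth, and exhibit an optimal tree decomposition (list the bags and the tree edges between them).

Every bag has size at most 3, so the width is 3 − 1 = 2 and tw(G) ≤ 2. The edges 4–0–3–1–4 form a cycle, so G is not a tree and its treewidth is at least 2. The upper and lower bounds meet at 2, so that is the treewidth.

Treewidth 2.
One such decomposition:
Bags: B1 = {0, 1, 4}  B2 = {0, 1, 3}  B3 = {1, 2, 3}  B4 = {2, 3, 6}  B5 = {2, 6, 7}  B6 = {5, 6, 7}
Tree: B1–B2, B2–B3, B3–B4, B4–B5, B5–B6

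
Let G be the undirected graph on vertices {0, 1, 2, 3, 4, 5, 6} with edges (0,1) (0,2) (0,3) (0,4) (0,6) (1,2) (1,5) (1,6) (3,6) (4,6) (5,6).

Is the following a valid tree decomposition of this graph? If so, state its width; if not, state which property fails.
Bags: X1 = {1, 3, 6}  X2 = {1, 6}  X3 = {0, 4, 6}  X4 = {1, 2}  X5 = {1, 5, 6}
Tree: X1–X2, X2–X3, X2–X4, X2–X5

No — edge (0,3) lies in no bag.

A tree decomposition must satisfy three properties: every vertex lies in some bag; for every edge, both endpoints lie together in some bag; and for every vertex, the bags containing it form a connected subtree. Here edge (0,3) lies in no bag, so the decomposition is invalid.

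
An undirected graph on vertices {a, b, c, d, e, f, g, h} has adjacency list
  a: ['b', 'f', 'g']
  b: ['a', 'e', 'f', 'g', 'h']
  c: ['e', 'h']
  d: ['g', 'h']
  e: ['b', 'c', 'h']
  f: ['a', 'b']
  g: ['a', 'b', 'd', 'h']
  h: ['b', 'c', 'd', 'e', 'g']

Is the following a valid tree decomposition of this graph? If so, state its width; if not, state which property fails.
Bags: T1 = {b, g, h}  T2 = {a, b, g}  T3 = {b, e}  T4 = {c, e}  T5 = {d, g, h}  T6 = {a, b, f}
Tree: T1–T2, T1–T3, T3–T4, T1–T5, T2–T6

A tree decomposition must satisfy three properties: every vertex lies in some bag; for every edge, both endpoints lie together in some bag; and for every vertex, the bags containing it form a connected subtree. Here edge (h,e) lies in no bag, so the decomposition is invalid.

No — edge (h,e) lies in no bag.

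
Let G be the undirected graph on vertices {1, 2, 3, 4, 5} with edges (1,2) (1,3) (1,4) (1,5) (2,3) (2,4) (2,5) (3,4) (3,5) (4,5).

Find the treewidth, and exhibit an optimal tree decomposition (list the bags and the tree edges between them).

With just one bag of size 5, the width is 5 − 1 = 4, so tw(G) ≤ 4. On the other hand G contains the 5-clique {1, 2, 3, 4, 5}. A clique must lie in a single bag of any decomposition, so no decomposition can have width below 4. Combining the bounds, tw(G) = 4.

Treewidth 4.
One optimal decomposition is:
Bags: B1 = {1, 2, 3, 4, 5}
Tree: (single bag)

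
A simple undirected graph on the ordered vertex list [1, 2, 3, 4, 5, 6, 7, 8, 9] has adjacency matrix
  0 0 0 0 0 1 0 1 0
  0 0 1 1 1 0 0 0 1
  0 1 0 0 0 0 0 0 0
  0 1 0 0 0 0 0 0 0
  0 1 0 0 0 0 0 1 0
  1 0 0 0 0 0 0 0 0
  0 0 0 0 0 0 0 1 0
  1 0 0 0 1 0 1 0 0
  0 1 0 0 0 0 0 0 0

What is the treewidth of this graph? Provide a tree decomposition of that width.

Treewidth 1.
One such decomposition:
Bags: B1 = {5, 8}  B2 = {2, 5}  B3 = {2, 9}  B4 = {7, 8}  B5 = {1, 8}  B6 = {2, 4}  B7 = {2, 3}  B8 = {1, 6}
Tree: B1–B2, B2–B3, B1–B4, B4–B5, B2–B6, B6–B7, B5–B8

Every bag has size at most 2, so the width is 2 − 1 = 1 and tw(G) ≤ 1. Any graph with an edge has treewidth ≥ 1, and G has the edge 8–5. The upper and lower bounds meet at 1, so that is the treewidth.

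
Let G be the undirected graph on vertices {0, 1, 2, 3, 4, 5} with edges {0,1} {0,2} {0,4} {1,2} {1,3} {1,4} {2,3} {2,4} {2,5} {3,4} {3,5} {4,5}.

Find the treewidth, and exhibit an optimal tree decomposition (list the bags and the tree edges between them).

Each bag holds 4 vertices, so the decomposition has width 3, which upper-bounds the treewidth. On the other hand G contains the 4-clique {0, 1, 2, 4}. A clique must lie in a single bag of any decomposition, so no decomposition can have width below 3. Therefore the treewidth is 3.

Treewidth 3.
One such decomposition:
Bags: B1 = {0, 1, 2, 4}  B2 = {1, 2, 3, 4}  B3 = {2, 3, 4, 5}
Tree: B1–B2, B2–B3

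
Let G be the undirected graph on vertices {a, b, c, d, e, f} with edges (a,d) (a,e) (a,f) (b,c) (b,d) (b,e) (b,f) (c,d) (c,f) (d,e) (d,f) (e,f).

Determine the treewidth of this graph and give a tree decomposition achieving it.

Treewidth 3.
Bags: B1 = {b, d, e, f}  B2 = {b, c, d, f}  B3 = {a, d, e, f}
Tree: B1–B2, B1–B3

Every bag has size at most 4, so the width is 4 − 1 = 3 and tw(G) ≤ 3. On the other hand G contains the 4-clique {a, d, e, f}. A clique must lie in a single bag of any decomposition, so no decomposition can have width below 3. Hence tw(G) = 3 exactly.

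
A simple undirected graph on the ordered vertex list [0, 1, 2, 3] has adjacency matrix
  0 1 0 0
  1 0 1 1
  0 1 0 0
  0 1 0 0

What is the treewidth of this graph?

A width-1 tree decomposition is:
Bags: B1 = {1, 3}  B2 = {0, 1}  B3 = {1, 2}
Tree: B1–B2, B1–B3
Every bag has size at most 2, so the width is 2 − 1 = 1 and tw(G) ≤ 1. Any graph with an edge has treewidth ≥ 1, and G has the edge 1–3. Therefore the treewidth is 1.

1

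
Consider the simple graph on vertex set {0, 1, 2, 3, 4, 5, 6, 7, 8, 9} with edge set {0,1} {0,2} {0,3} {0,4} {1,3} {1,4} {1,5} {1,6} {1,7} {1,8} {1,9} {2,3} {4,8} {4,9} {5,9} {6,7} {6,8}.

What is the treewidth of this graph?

2

A width-2 tree decomposition is:
Bags: B1 = {1, 4, 9}  B2 = {0, 1, 4}  B3 = {1, 4, 8}  B4 = {0, 1, 3}  B5 = {1, 6, 8}  B6 = {1, 5, 9}  B7 = {0, 2, 3}  B8 = {1, 6, 7}
Tree: B1–B2, B2–B3, B2–B4, B3–B5, B1–B6, B4–B7, B5–B8
Every bag has size at most 3, so the width is 3 − 1 = 2 and tw(G) ≤ 2. Conversely, {0, 1, 3} is a clique of size 3, and the vertices of any clique must share a bag in every tree decomposition; so some bag has ≥ 3 vertices and tw(G) ≥ 2. The upper and lower bounds meet at 2, so that is the treewidth.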